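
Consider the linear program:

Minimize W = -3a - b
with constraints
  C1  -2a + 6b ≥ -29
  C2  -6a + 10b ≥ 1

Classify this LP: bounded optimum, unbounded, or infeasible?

From the feasible point (-37/2, -11), moving in the direction (10, 6) keeps every constraint satisfied while W decreases without bound.

unbounded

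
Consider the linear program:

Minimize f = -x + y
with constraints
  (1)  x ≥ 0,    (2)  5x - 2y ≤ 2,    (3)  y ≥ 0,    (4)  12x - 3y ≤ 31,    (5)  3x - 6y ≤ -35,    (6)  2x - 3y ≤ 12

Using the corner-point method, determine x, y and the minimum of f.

x = 41/12, y = 181/24, minimum f = 33/8

Extreme points and f = -x + y:
  (0, 35/6) → f = 35/6
  (56/9, 131/9) → f = 25/3
  (41/12, 181/24) → f = 33/8
The feasible region is unbounded (it extends along (0, 1), (1, 4)), but f strictly increases along every unbounded feasible direction, so there is no improving ray and the minimum is attained at a vertex.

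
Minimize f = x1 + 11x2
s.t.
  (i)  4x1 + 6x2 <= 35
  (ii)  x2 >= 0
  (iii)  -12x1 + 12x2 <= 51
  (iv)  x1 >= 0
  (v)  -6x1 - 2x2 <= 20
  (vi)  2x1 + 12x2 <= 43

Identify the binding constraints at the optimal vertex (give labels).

(ii) and (iv)

Feasible corners and f = x1 + 11x2:
  (35/4, 0) → f = 35/4
  (9/2, 17/6) → f = 107/3
  (0, 0) → f = 0
  (0, 43/12) → f = 473/12

The minimum is at (0, 0). Substituting into each constraint, equality holds for (ii) and (iv); the remaining constraints have slack.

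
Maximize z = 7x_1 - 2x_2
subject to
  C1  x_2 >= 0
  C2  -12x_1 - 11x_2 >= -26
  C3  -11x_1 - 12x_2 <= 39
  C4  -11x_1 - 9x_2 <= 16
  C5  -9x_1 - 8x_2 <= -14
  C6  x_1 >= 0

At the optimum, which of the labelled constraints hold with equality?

Feasible corners and z = 7x_1 - 2x_2:
  (13/6, 0) → z = 91/6
  (14/9, 0) → z = 98/9
  (0, 26/11) → z = -52/11
  (0, 7/4) → z = -7/2

The maximum is at (13/6, 0). Substituting into each constraint, equality holds for C1 and C2; the remaining constraints have slack.

C1 and C2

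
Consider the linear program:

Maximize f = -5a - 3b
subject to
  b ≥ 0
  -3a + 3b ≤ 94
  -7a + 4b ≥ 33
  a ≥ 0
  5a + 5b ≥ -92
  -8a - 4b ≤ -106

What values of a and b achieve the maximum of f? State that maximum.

a = 73/15, b = 503/30, maximum f = -2239/30

Feasible corners and f = -5a - 3b:
  (277/9, 559/9) → f = -3062/9
  (0, 94/3) → f = -94
  (73/15, 503/30) → f = -2239/30
  (0, 53/2) → f = -159/2

The binding constraints are -7a + 4b = 33 and -8a - 4b = -106.
Solving simultaneously gives a = 73/15, b = 503/30.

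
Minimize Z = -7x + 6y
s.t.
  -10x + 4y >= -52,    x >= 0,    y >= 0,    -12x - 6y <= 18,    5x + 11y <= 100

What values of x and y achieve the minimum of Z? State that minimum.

Corner points and Z = -7x + 6y:
  (26/5, 0) → Z = -182/5
  (486/65, 74/13) → Z = -1182/65
  (0, 0) → Z = 0
  (0, 100/11) → Z = 600/11

The optimum lies where -10x + 4y = -52 and y = 0.
Solving simultaneously gives x = 26/5, y = 0.

x = 26/5, y = 0, minimum Z = -182/5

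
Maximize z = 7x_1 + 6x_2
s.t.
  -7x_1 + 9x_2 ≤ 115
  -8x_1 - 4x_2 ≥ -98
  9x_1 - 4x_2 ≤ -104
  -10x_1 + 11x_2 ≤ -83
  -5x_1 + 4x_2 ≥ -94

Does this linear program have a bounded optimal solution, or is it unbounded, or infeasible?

bounded optimum

Vertices and z = 7x_1 + 6x_2:
  (-1476/59, -1787/59) → z = -21054/59
  (-99/2, -683/8) → z = -3435/4
The feasible region has finitely many vertices and no improving ray; the maximum is -21054/59 at (-1476/59, -1787/59).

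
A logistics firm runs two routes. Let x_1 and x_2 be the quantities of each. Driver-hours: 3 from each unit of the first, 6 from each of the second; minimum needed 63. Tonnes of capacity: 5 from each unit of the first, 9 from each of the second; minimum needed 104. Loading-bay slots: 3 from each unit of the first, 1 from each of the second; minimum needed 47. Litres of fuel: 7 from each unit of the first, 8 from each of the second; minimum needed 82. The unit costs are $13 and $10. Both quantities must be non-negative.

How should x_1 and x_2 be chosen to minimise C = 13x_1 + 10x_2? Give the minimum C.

The feasible region is unbounded (it extends along (0, 1), (1, 0)), but C strictly increases along every unbounded feasible direction, so there is no improving ray and the minimum is attained at a vertex.

At the optimal vertex, 5x_1 + 9x_2 = 104 and 3x_1 + x_2 = 47.
Solving simultaneously gives x_1 = 29/2, x_2 = 7/2.

x_1 = 29/2, x_2 = 7/2, minimum C = 447/2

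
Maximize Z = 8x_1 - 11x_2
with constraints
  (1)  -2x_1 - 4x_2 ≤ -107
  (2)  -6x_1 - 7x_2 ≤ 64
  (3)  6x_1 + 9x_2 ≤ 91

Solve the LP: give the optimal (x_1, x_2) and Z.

x_1 = -599/6, x_2 = 230/3, maximum Z = -1642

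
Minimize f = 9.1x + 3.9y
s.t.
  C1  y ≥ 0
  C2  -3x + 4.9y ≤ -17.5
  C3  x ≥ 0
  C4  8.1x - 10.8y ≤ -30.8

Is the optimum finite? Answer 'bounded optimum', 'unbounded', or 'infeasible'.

The boundaries y = 0 and -3x + 4.9y = -17.5 meet at (35/6, 0), but that point violates 8.1x - 10.8y ≤ -30.8. Every candidate vertex is excluded by some other constraint, so the feasible region is empty.

infeasible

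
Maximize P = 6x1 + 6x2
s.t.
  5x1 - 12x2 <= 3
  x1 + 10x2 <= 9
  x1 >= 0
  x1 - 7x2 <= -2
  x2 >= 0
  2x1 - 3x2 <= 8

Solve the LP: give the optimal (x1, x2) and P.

At the optimal vertex, 5x1 - 12x2 = 3 and x1 + 10x2 = 9.
Solving simultaneously gives x1 = 69/31, x2 = 21/31.

x1 = 69/31, x2 = 21/31, maximum P = 540/31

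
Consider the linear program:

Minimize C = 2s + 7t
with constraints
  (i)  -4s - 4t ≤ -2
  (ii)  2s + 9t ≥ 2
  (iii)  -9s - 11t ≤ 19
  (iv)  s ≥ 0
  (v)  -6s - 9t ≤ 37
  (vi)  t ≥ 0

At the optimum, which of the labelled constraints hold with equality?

(i) and (ii)

Vertices and C = 2s + 7t:
  (5/14, 1/7) → C = 12/7
  (0, 1/2) → C = 7/2
  (1, 0) → C = 2
The feasible region is unbounded (it extends along (0, 1), (1, 0)), but C strictly increases along every unbounded feasible direction, so there is no improving ray and the minimum is attained at a vertex.

The minimum is at (5/14, 1/7). Substituting into each constraint, equality holds for (i) and (ii); the remaining constraints have slack.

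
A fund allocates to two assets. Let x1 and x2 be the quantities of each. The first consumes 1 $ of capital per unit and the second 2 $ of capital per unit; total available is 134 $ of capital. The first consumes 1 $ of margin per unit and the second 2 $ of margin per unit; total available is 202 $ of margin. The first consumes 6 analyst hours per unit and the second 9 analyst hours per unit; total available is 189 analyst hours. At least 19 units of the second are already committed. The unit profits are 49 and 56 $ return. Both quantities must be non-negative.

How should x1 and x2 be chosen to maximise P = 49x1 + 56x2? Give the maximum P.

x1 = 3, x2 = 19, maximum P = 1211

Vertices and P = 49x1 + 56x2:
  (0, 21) → P = 1176
  (0, 19) → P = 1064
  (3, 19) → P = 1211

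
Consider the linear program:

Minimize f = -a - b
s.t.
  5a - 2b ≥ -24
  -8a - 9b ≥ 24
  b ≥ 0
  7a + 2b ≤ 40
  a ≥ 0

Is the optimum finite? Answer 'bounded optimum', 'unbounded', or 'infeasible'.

infeasible

The boundaries 5a - 2b = -24 and -8a - 9b = 24 meet at (-264/61, 72/61), but that point violates a ≥ 0. Every candidate vertex is excluded by some other constraint, so the feasible region is empty.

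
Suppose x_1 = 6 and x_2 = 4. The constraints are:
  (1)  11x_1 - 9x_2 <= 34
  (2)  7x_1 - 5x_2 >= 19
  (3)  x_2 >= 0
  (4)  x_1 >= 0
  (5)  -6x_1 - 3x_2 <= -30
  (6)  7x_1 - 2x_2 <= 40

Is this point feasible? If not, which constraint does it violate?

feasible

(1): 30 ≤ 34 ✓
(2): 22 ≥ 19 ✓
(3): 4 ≥ 0 ✓
(4): 6 ≥ 0 ✓
(5): -48 ≤ -30 ✓
(6): 34 ≤ 40 ✓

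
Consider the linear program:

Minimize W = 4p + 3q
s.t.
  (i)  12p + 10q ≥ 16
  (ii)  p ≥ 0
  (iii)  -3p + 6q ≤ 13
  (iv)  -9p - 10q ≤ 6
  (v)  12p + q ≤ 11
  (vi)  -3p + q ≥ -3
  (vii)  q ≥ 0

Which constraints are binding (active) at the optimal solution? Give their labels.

(i) and (ii)

Extreme points and W = 4p + 3q:
  (0, 8/5) → W = 24/5
  (47/54, 5/9) → W = 139/27
  (0, 13/6) → W = 13/2
  (53/75, 63/25) → W = 779/75

The minimum is at (0, 8/5). Substituting into each constraint, equality holds for (i) and (ii); the remaining constraints have slack.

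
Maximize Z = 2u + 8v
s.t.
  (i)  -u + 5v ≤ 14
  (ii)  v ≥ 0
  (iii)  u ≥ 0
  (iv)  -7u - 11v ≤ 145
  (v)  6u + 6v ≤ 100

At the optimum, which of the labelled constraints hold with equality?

(i) and (v)

Vertices and Z = 2u + 8v:
  (0, 14/5) → Z = 112/5
  (104/9, 46/9) → Z = 64
  (0, 0) → Z = 0
  (50/3, 0) → Z = 100/3

The maximum is at (104/9, 46/9). Substituting into each constraint, equality holds for (i) and (v); the remaining constraints have slack.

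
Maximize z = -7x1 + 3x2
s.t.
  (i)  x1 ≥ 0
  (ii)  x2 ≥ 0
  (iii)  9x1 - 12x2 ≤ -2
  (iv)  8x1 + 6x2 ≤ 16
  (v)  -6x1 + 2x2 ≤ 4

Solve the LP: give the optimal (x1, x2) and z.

x1 = 2/13, x2 = 32/13, maximum z = 82/13

The binding constraints are 8x1 + 6x2 = 16 and -6x1 + 2x2 = 4.
Solving simultaneously gives x1 = 2/13, x2 = 32/13.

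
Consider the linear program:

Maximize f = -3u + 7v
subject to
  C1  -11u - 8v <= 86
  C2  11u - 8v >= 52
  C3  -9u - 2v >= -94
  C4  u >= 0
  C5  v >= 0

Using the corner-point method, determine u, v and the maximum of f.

Extreme points and f = -3u + 7v:
  (428/47, 283/47) → f = 697/47
  (52/11, 0) → f = -156/11
  (94/9, 0) → f = -94/3

The optimum lies where 11u - 8v = 52 and -9u - 2v = -94.
Solving simultaneously gives u = 428/47, v = 283/47.

u = 428/47, v = 283/47, maximum f = 697/47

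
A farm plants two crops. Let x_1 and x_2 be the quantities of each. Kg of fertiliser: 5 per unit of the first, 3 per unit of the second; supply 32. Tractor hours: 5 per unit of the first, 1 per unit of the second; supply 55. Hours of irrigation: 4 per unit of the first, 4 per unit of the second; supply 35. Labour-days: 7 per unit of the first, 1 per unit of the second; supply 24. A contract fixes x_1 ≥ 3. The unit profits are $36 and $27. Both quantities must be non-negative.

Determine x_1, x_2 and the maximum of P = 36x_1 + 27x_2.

x_1 = 3, x_2 = 3, maximum P = 189

Feasible corners and P = 36x_1 + 27x_2:
  (24/7, 0) → P = 864/7
  (3, 0) → P = 108
  (3, 3) → P = 189

At the optimal vertex, 7x_1 + x_2 = 24 and x_1 = 3.
Solving simultaneously gives x_1 = 3, x_2 = 3.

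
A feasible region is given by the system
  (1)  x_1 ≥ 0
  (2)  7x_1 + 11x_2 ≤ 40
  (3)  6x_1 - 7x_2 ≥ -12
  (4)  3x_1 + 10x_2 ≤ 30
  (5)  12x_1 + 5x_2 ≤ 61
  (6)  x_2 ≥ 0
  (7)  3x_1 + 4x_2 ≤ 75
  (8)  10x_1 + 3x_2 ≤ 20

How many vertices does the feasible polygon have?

Pairwise boundary intersections that survive every other constraint:
  (0, 12/7)
  (0, 0)
  (10/9, 8/3)
  (110/91, 240/91)
  (2, 0)

5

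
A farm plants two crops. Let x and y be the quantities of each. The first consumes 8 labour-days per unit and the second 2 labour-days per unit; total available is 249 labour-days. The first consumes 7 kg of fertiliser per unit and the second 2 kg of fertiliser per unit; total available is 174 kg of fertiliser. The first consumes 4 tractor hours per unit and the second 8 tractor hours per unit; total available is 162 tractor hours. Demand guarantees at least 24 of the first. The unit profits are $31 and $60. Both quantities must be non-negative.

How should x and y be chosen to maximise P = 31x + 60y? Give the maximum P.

x = 24, y = 3, maximum P = 924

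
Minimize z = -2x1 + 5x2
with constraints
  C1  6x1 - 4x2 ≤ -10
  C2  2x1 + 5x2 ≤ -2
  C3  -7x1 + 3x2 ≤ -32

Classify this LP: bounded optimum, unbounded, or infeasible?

The boundaries 6x1 - 4x2 = -10 and 2x1 + 5x2 = -2 meet at (-29/19, 4/19), but that point violates -7x1 + 3x2 ≤ -32. Every candidate vertex is excluded by some other constraint, so the feasible region is empty.

infeasible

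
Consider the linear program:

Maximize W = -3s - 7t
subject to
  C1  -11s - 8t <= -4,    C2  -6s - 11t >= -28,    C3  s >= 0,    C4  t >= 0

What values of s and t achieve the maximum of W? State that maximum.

s = 4/11, t = 0, maximum W = -12/11

Corner points and W = -3s - 7t:
  (0, 1/2) → W = -7/2
  (4/11, 0) → W = -12/11
  (0, 28/11) → W = -196/11
  (14/3, 0) → W = -14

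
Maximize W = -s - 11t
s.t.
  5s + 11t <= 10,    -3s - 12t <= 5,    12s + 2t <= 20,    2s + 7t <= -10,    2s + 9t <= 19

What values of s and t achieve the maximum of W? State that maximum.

s = -85/3, t = 20/3, maximum W = -45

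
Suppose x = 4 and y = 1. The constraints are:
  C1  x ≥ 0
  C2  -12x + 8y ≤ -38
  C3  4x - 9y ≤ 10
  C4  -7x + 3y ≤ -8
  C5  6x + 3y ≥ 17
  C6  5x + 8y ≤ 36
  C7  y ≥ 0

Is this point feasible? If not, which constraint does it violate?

feasible

C1: 4 ≥ 0 ✓
C2: -40 ≤ -38 ✓
C3: 7 ≤ 10 ✓
C4: -25 ≤ -8 ✓
C5: 27 ≥ 17 ✓
C6: 28 ≤ 36 ✓
C7: 1 ≥ 0 ✓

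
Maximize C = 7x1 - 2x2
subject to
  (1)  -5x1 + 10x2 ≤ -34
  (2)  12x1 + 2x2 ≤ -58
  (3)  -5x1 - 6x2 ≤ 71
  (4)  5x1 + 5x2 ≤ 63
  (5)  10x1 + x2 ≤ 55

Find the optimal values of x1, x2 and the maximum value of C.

Feasible corners and C = 7x1 - 2x2:
  (-256/65, -349/65) → C = -1094/65
  (-253/40, -105/16) → C = -623/20
  (-103/31, -281/31) → C = -159/31

The optimum lies where 12x1 + 2x2 = -58 and -5x1 - 6x2 = 71.
Solving simultaneously gives x1 = -103/31, x2 = -281/31.

x1 = -103/31, x2 = -281/31, maximum C = -159/31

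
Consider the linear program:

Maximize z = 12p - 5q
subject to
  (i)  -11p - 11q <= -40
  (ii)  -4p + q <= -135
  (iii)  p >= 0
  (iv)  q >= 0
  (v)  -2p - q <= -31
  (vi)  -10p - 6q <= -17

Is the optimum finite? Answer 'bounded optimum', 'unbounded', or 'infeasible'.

unbounded

From the feasible point (135/4, 0), moving in the direction (1, 0) keeps every constraint satisfied while z increases without bound.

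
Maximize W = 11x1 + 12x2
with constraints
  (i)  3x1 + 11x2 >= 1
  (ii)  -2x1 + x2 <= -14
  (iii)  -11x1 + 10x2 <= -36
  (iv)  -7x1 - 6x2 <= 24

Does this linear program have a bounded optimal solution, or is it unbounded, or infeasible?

From the feasible point (31/5, -8/5), moving in the direction (11, -3) keeps every constraint satisfied while W increases without bound.

unbounded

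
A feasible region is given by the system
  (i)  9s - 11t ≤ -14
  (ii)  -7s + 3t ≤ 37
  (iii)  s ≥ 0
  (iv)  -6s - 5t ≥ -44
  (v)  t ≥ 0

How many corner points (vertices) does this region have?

Intersecting each pair of boundary lines and keeping only the points that satisfy every inequality leaves:
  (0, 14/11)
  (138/37, 160/37)
  (0, 44/5)

3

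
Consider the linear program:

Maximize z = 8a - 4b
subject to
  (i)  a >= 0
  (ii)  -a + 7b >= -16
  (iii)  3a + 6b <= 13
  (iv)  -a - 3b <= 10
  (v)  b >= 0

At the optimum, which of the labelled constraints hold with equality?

Vertices and z = 8a - 4b:
  (0, 13/6) → z = -26/3
  (0, 0) → z = 0
  (13/3, 0) → z = 104/3

The maximum is at (13/3, 0). Substituting into each constraint, equality holds for (iii) and (v); the remaining constraints have slack.

(iii) and (v)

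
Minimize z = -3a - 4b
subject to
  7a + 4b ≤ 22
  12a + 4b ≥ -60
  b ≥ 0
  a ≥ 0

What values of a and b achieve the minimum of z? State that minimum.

a = 0, b = 11/2, minimum z = -22

Extreme points and z = -3a - 4b:
  (22/7, 0) → z = -66/7
  (0, 11/2) → z = -22
  (0, 0) → z = 0

At the optimal vertex, 7a + 4b = 22 and a = 0.
Solving simultaneously gives a = 0, b = 11/2.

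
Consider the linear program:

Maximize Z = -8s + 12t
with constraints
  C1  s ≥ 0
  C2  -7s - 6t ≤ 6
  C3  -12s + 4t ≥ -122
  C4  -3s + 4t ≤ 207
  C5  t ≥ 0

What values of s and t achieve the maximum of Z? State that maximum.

s = 329/9, t = 475/6, maximum Z = 5918/9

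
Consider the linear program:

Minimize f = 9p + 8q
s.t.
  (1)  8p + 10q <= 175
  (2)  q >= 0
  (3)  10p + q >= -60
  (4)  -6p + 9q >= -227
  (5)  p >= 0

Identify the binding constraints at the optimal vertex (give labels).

Vertices and f = 9p + 8q:
  (175/8, 0) → f = 1575/8
  (0, 35/2) → f = 140
  (0, 0) → f = 0

The minimum is at (0, 0). Substituting into each constraint, equality holds for (2) and (5); the remaining constraints have slack.

(2) and (5)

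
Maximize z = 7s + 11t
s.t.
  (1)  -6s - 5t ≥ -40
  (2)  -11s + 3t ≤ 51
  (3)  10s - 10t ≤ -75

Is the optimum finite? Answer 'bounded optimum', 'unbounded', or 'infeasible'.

Feasible corners and z = 7s + 11t:
  (-135/73, 746/73) → z = 7261/73
  (5/22, 85/11) → z = 1905/22
  (-57/16, 63/16) → z = 147/8
The feasible region has finitely many vertices and no improving ray; the maximum is 7261/73 at (-135/73, 746/73).

bounded optimum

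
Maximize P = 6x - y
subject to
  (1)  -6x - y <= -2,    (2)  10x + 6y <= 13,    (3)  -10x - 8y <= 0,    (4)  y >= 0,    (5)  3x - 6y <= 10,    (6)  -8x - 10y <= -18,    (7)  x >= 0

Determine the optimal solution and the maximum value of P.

x = 11/26, y = 19/13, maximum P = 14/13

Vertices and P = 6x - y:
  (1/26, 23/13) → P = -20/13
  (0, 2) → P = -2
  (11/26, 19/13) → P = 14/13
  (0, 13/6) → P = -13/6

At the optimal vertex, 10x + 6y = 13 and -8x - 10y = -18.
Solving simultaneously gives x = 11/26, y = 19/13.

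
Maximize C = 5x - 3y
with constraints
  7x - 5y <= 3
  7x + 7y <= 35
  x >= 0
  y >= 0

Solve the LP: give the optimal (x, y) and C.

The binding constraints are 7x - 5y = 3 and 7x + 7y = 35.
Solving simultaneously gives x = 7/3, y = 8/3.

x = 7/3, y = 8/3, maximum C = 11/3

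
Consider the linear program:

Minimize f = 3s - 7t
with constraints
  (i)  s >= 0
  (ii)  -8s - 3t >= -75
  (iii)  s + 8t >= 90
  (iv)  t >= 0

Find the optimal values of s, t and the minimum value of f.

Feasible corners and f = 3s - 7t:
  (0, 25) → f = -175
  (0, 45/4) → f = -315/4
  (330/61, 645/61) → f = -3525/61

s = 0, t = 25, minimum f = -175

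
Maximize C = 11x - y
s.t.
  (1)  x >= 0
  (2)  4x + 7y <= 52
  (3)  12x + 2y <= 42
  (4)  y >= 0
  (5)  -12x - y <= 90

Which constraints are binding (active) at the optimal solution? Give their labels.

Corner points and C = 11x - y:
  (0, 52/7) → C = -52/7
  (0, 0) → C = 0
  (5/2, 6) → C = 43/2
  (7/2, 0) → C = 77/2

The maximum is at (7/2, 0). Substituting into each constraint, equality holds for (3) and (4); the remaining constraints have slack.

(3) and (4)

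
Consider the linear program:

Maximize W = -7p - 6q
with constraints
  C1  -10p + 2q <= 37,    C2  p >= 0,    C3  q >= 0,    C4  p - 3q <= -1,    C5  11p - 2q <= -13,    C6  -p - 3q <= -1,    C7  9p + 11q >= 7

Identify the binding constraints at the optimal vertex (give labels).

Vertices and W = -7p - 6q:
  (0, 37/2) → W = -111
  (24, 277/2) → W = -999
  (0, 13/2) → W = -39

The maximum is at (0, 13/2). Substituting into each constraint, equality holds for C2 and C5; the remaining constraints have slack.

C2 and C5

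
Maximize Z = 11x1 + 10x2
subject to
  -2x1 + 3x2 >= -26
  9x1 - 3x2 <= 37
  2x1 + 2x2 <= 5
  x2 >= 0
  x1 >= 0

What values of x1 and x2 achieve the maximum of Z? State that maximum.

x1 = 5/2, x2 = 0, maximum Z = 55/2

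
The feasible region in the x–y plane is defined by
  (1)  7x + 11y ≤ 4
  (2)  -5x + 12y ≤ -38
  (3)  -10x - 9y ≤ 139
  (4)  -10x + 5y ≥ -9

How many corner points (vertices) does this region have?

3

Intersecting each pair of boundary lines and keeping only the points that satisfy every inequality leaves:
  (-442/55, -215/33)
  (-82/95, -67/19)
  (-307/70, -74/7)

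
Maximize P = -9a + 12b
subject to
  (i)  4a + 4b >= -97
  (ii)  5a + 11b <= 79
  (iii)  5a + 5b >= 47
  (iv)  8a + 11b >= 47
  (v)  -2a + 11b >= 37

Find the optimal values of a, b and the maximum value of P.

a = 61/15, b = 16/3, maximum P = 137/5

Vertices and P = -9a + 12b:
  (61/15, 16/3) → P = 137/5
  (6, 49/11) → P = -6/11
  (332/65, 279/65) → P = 72/13

The optimum lies where 5a + 11b = 79 and 5a + 5b = 47.
Solving simultaneously gives a = 61/15, b = 16/3.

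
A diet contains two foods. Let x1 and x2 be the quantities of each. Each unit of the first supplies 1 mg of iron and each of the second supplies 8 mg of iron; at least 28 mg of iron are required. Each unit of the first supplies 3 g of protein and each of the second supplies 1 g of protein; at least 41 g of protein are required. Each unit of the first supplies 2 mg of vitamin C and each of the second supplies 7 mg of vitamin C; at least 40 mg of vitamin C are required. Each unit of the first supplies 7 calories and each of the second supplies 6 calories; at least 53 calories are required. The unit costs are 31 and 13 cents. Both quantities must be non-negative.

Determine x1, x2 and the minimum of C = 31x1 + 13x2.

Corner points and C = 31x1 + 13x2:
  (0, 41) → C = 533
  (28, 0) → C = 868
  (124/9, 16/9) → C = 4052/9
  (13, 2) → C = 429
The feasible region is unbounded (it extends along (0, 1), (1, 0)), but C strictly increases along every unbounded feasible direction, so there is no improving ray and the minimum is attained at a vertex.

x1 = 13, x2 = 2, minimum C = 429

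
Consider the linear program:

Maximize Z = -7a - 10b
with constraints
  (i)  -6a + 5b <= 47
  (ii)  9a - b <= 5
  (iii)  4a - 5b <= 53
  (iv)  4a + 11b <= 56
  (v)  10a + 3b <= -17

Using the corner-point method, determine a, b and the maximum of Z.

Extreme points and Z = -7a - 10b:
  (-50, -253/5) → Z = 856
  (-113/34, 92/17) → Z = -1049/34
  (-28/41, -457/41) → Z = 4766/41
  (-2/37, -203/37) → Z = 2044/37

At the optimal vertex, -6a + 5b = 47 and 4a - 5b = 53.
Solving simultaneously gives a = -50, b = -253/5.

a = -50, b = -253/5, maximum Z = 856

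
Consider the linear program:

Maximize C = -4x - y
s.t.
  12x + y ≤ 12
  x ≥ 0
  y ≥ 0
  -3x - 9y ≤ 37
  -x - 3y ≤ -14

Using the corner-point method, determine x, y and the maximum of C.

x = 0, y = 14/3, maximum C = -14/3

Vertices and C = -4x - y:
  (0, 12) → C = -12
  (22/35, 156/35) → C = -244/35
  (0, 14/3) → C = -14/3

At the optimal vertex, x = 0 and -x - 3y = -14.
Solving simultaneously gives x = 0, y = 14/3.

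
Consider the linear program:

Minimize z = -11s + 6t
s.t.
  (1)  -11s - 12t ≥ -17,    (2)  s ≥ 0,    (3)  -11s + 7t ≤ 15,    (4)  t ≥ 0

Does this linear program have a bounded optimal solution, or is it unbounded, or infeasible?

Feasible corners and z = -11s + 6t:
  (0, 17/12) → z = 17/2
  (17/11, 0) → z = -17
  (0, 0) → z = 0
The feasible region has finitely many vertices and no improving ray; the minimum is -17 at (17/11, 0).

bounded optimum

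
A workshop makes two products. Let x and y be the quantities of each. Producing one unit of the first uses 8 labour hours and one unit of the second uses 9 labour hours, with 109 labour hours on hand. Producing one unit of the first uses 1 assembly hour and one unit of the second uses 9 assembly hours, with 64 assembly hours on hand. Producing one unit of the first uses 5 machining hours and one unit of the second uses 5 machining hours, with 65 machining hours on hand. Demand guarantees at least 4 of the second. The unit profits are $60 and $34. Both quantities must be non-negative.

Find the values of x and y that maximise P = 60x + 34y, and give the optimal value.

x = 9, y = 4, maximum P = 676

Extreme points and P = 60x + 34y:
  (0, 64/9) → P = 2176/9
  (0, 4) → P = 136
  (45/7, 403/63) → P = 38002/63
  (8, 5) → P = 650
  (9, 4) → P = 676

The optimum lies where 5x + 5y = 65 and y = 4.
Solving simultaneously gives x = 9, y = 4.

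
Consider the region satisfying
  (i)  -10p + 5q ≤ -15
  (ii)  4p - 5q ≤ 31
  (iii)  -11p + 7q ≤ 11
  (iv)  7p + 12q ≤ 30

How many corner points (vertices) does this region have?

3

The feasible vertices (each the meet of two boundaries and inside every other half-plane) are:
  (-8/3, -25/3)
  (66/31, 39/31)
  (522/83, -97/83)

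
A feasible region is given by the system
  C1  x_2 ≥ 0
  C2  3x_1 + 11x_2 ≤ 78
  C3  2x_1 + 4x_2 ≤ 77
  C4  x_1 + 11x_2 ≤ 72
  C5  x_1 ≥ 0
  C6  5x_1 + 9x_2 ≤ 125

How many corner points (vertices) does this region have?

The feasible vertices (each the meet of two boundaries and inside every other half-plane) are:
  (0, 0)
  (25, 0)
  (3, 69/11)
  (673/28, 15/28)
  (0, 72/11)

5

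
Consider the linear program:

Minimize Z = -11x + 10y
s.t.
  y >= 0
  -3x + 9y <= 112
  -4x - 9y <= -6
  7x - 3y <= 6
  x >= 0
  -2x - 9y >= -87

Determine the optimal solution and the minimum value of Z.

x = 24/25, y = 6/25, minimum Z = -204/25

Feasible corners and Z = -11x + 10y:
  (24/25, 6/25) → Z = -204/25
  (0, 2/3) → Z = 20/3
  (105/23, 199/23) → Z = 835/23
  (0, 29/3) → Z = 290/3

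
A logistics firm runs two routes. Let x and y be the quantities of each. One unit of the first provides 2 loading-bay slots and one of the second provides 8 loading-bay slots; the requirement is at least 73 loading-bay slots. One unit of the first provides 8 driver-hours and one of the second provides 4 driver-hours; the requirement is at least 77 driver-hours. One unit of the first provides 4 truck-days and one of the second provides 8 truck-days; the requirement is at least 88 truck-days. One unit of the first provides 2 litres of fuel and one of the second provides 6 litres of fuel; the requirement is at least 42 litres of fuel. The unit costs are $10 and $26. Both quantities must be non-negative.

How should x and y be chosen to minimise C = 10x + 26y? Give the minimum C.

x = 15/2, y = 29/4, minimum C = 527/2

Vertices and C = 10x + 26y:
  (0, 77/4) → C = 1001/2
  (73/2, 0) → C = 365
  (15/2, 29/4) → C = 527/2
  (11/2, 33/4) → C = 539/2
The feasible region is unbounded (it extends along (0, 1), (1, 0)), but C strictly increases along every unbounded feasible direction, so there is no improving ray and the minimum is attained at a vertex.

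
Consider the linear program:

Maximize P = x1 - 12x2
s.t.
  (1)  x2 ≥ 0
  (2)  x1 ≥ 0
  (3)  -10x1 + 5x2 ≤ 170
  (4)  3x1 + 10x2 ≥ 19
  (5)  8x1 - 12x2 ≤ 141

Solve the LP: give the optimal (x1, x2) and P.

x1 = 141/8, x2 = 0, maximum P = 141/8

The feasible region is unbounded (it extends along (1, 2), (3, 2)), but P strictly decreases along every unbounded feasible direction, so there is no improving ray and the maximum is attained at a vertex.

At the optimal vertex, x2 = 0 and 8x1 - 12x2 = 141.
Solving simultaneously gives x1 = 141/8, x2 = 0.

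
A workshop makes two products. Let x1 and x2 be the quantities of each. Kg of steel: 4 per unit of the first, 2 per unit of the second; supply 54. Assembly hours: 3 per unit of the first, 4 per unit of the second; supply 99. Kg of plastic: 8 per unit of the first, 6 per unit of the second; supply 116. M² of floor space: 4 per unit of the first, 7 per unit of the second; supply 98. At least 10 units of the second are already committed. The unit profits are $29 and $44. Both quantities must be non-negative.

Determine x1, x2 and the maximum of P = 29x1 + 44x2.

x1 = 7, x2 = 10, maximum P = 643

At the optimal vertex, 8x1 + 6x2 = 116 and 4x1 + 7x2 = 98.
Solving simultaneously gives x1 = 7, x2 = 10.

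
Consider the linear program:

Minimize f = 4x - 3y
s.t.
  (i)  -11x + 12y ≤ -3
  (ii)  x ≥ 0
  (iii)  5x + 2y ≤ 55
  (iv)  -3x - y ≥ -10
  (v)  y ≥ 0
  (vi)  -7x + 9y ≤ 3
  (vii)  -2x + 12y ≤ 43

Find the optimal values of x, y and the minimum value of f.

The optimum lies where -11x + 12y = -3 and y = 0.
Solving simultaneously gives x = 3/11, y = 0.

x = 3/11, y = 0, minimum f = 12/11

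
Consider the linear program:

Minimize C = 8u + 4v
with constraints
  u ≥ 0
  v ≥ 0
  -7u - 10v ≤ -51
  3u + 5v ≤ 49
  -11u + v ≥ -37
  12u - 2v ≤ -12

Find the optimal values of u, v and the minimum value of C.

Corner points and C = 8u + 4v:
  (0, 49/5) → C = 196/5
  (0, 6) → C = 24
  (19/33, 104/11) → C = 1400/33

At the optimal vertex, u = 0 and 12u - 2v = -12.
Solving simultaneously gives u = 0, v = 6.

u = 0, v = 6, minimum C = 24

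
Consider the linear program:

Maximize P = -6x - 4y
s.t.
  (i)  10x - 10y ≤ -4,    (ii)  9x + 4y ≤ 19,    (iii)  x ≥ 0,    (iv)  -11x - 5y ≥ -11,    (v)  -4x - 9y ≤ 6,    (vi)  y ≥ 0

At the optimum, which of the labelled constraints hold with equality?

(i) and (iii)

Feasible corners and P = -6x - 4y:
  (0, 2/5) → P = -8/5
  (9/16, 77/80) → P = -289/40
  (0, 11/5) → P = -44/5

The maximum is at (0, 2/5). Substituting into each constraint, equality holds for (i) and (iii); the remaining constraints have slack.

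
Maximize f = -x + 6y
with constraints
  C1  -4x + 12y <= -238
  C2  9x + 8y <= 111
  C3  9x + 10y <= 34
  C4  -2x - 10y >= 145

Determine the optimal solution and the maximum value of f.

Extreme points and f = -x + 6y:
  (10, -33/2) → f = -109
  (419/9, -77/2) → f = -2498/9
  (179/7, -1373/70) → f = -5014/35
The feasible region is unbounded (it extends along (8, -9), (-3, -1)), but f strictly decreases along every unbounded feasible direction, so there is no improving ray and the maximum is attained at a vertex.

The binding constraints are -4x + 12y = -238 and -2x - 10y = 145.
Solving simultaneously gives x = 10, y = -33/2.

x = 10, y = -33/2, maximum f = -109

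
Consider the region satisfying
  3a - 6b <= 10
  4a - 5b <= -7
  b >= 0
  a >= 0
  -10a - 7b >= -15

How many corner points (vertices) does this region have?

Of the 10 pairwise boundary intersections, those satisfying every inequality are:
  (0, 7/5)
  (1/3, 5/3)
  (0, 15/7)

3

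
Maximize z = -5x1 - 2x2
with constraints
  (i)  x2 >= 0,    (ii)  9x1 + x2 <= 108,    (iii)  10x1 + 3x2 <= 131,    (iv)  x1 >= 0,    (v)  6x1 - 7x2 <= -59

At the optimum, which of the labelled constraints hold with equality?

(iv) and (v)

Feasible corners and z = -5x1 - 2x2:
  (0, 131/3) → z = -262/3
  (185/22, 172/11) → z = -1613/22
  (0, 59/7) → z = -118/7

The maximum is at (0, 59/7). Substituting into each constraint, equality holds for (iv) and (v); the remaining constraints have slack.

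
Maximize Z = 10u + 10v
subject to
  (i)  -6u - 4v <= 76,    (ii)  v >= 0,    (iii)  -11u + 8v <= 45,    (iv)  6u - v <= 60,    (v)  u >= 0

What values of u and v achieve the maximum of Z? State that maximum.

Extreme points and Z = 10u + 10v:
  (10, 0) → Z = 100
  (0, 0) → Z = 0
  (525/37, 930/37) → Z = 14550/37
  (0, 45/8) → Z = 225/4

The binding constraints are -11u + 8v = 45 and 6u - v = 60.
Solving simultaneously gives u = 525/37, v = 930/37.

u = 525/37, v = 930/37, maximum Z = 14550/37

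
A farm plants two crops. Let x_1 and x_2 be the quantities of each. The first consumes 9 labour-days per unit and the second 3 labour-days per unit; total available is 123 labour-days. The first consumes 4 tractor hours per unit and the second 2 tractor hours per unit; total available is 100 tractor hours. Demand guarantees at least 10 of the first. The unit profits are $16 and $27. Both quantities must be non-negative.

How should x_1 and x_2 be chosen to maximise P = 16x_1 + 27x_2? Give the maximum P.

x_1 = 10, x_2 = 11, maximum P = 457

Feasible corners and P = 16x_1 + 27x_2:
  (41/3, 0) → P = 656/3
  (10, 0) → P = 160
  (10, 11) → P = 457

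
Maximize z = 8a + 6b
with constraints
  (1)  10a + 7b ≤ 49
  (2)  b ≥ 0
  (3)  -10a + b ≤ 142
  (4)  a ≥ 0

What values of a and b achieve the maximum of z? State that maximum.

Corner points and z = 8a + 6b:
  (49/10, 0) → z = 196/5
  (0, 7) → z = 42
  (0, 0) → z = 0

The optimum lies where 10a + 7b = 49 and a = 0.
Solving simultaneously gives a = 0, b = 7.

a = 0, b = 7, maximum z = 42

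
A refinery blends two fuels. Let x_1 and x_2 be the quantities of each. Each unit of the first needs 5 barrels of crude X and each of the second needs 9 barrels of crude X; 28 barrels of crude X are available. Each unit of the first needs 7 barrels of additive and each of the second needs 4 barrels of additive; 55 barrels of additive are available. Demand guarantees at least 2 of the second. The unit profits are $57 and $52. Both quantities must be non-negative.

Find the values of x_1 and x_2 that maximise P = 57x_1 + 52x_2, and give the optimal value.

Feasible corners and P = 57x_1 + 52x_2:
  (0, 28/9) → P = 1456/9
  (0, 2) → P = 104
  (2, 2) → P = 218

The binding constraints are 5x_1 + 9x_2 = 28 and x_2 = 2.
Solving simultaneously gives x_1 = 2, x_2 = 2.

x_1 = 2, x_2 = 2, maximum P = 218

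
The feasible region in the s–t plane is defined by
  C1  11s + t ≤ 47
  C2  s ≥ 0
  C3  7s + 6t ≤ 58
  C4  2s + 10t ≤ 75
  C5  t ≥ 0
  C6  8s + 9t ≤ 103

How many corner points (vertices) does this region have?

The feasible vertices (each the meet of two boundaries and inside every other half-plane) are:
  (224/59, 309/59)
  (47/11, 0)
  (0, 15/2)
  (0, 0)
  (65/29, 409/58)

5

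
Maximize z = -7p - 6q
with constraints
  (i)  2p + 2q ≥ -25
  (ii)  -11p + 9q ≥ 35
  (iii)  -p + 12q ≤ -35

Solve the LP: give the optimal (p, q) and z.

Extreme points and z = -7p - 6q:
  (-59/8, -41/8) → z = 659/8
  (-115/13, -95/26) → z = 1090/13
  (-245/41, -140/41) → z = 2555/41

The binding constraints are 2p + 2q = -25 and -p + 12q = -35.
Solving simultaneously gives p = -115/13, q = -95/26.

p = -115/13, q = -95/26, maximum z = 1090/13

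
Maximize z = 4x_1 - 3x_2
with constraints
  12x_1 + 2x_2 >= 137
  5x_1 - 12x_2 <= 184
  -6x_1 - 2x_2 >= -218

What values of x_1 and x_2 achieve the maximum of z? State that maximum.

x_1 = 1492/41, x_2 = -7/41, maximum z = 5989/41

Corner points and z = 4x_1 - 3x_2:
  (1006/77, -1523/154) → z = 1147/14
  (-27/2, 299/2) → z = -1005/2
  (1492/41, -7/41) → z = 5989/41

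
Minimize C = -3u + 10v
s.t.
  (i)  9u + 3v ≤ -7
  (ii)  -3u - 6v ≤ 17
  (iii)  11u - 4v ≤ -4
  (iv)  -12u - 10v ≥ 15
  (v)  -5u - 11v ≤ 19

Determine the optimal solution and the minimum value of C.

Corner points and C = -3u + 10v:
  (-73/3, 28/3) → C = 499/3
  (-50/79, -117/158) → C = -435/79
  (-40/47, -63/47) → C = -510/47
The feasible region is unbounded (it extends along (-5, 6), (-2, 1)), but C strictly increases along every unbounded feasible direction, so there is no improving ray and the minimum is attained at a vertex.

u = -40/47, v = -63/47, minimum C = -510/47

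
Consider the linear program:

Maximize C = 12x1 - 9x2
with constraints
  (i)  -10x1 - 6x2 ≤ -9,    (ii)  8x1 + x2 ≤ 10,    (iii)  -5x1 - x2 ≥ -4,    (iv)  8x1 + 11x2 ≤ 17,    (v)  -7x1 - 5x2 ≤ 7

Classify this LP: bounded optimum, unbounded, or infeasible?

bounded optimum

Feasible corners and C = 12x1 - 9x2:
  (3/4, 1/4) → C = 27/4
  (-3/62, 49/31) → C = -459/31
  (27/47, 53/47) → C = -153/47
The feasible region has finitely many vertices and no improving ray; the maximum is 27/4 at (3/4, 1/4).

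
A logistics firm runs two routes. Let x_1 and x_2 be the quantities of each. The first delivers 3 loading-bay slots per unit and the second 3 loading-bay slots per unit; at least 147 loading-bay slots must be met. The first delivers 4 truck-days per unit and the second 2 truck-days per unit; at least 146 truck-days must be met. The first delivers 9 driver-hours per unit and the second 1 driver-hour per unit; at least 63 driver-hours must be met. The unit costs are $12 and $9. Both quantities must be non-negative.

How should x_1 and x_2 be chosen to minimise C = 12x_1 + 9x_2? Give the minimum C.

Corner points and C = 12x_1 + 9x_2:
  (0, 73) → C = 657
  (49, 0) → C = 588
  (24, 25) → C = 513
The feasible region is unbounded (it extends along (0, 1), (1, 0)), but C strictly increases along every unbounded feasible direction, so there is no improving ray and the minimum is attained at a vertex.

x_1 = 24, x_2 = 25, minimum C = 513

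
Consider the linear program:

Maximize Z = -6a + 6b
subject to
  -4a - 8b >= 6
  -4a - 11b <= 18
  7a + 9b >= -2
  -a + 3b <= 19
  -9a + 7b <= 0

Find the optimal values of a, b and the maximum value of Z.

The binding constraints are -4a - 8b = 6 and 7a + 9b = -2.
Solving simultaneously gives a = 19/10, b = -17/10.

a = 19/10, b = -17/10, maximum Z = -108/5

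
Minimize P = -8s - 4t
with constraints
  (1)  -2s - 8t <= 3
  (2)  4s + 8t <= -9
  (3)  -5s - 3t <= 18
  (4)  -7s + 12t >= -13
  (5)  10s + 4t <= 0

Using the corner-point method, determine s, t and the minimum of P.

Feasible corners and P = -8s - 4t:
  (-3, 3/8) → P = 45/2
  (-135/34, 21/34) → P = 498/17
  (-117/28, 27/28) → P = 207/7

s = -3, t = 3/8, minimum P = 45/2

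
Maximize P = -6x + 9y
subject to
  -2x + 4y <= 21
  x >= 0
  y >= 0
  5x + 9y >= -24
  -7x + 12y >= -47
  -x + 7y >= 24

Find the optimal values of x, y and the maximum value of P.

x = 0, y = 21/4, maximum P = 189/4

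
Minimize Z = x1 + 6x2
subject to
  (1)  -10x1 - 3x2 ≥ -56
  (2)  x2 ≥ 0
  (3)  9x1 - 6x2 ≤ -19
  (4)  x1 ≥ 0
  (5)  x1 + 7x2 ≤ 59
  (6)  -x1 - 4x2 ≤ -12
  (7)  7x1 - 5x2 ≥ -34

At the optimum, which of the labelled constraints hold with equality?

(3) and (4)

Extreme points and Z = x1 + 6x2:
  (0, 19/6) → Z = 19
  (221/69, 550/69) → Z = 3521/69
  (0, 34/5) → Z = 204/5
  (19/18, 149/18) → Z = 913/18

The minimum is at (0, 19/6). Substituting into each constraint, equality holds for (3) and (4); the remaining constraints have slack.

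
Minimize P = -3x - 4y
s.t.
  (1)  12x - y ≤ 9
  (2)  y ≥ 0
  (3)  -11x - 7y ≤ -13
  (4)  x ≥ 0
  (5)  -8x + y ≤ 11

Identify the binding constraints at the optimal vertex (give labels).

(1) and (5)

Extreme points and P = -3x - 4y:
  (4/5, 3/5) → P = -24/5
  (5, 51) → P = -219
  (0, 13/7) → P = -52/7
  (0, 11) → P = -44

The minimum is at (5, 51). Substituting into each constraint, equality holds for (1) and (5); the remaining constraints have slack.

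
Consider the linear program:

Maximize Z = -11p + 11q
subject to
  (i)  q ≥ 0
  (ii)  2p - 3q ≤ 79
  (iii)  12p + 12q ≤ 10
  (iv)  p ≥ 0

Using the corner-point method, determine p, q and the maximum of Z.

p = 0, q = 5/6, maximum Z = 55/6

Corner points and Z = -11p + 11q:
  (5/6, 0) → Z = -55/6
  (0, 0) → Z = 0
  (0, 5/6) → Z = 55/6

The binding constraints are 12p + 12q = 10 and p = 0.
Solving simultaneously gives p = 0, q = 5/6.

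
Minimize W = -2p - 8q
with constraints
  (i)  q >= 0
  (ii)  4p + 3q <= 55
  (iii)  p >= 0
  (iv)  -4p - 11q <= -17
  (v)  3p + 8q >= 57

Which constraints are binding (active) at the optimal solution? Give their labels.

Vertices and W = -2p - 8q:
  (0, 55/3) → W = -440/3
  (269/23, 63/23) → W = -1042/23
  (0, 57/8) → W = -57

The minimum is at (0, 55/3). Substituting into each constraint, equality holds for (ii) and (iii); the remaining constraints have slack.

(ii) and (iii)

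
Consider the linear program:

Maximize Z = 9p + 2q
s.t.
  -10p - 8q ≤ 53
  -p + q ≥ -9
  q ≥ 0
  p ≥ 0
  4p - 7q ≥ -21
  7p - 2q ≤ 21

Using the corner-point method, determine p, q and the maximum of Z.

p = 189/41, q = 231/41, maximum Z = 2163/41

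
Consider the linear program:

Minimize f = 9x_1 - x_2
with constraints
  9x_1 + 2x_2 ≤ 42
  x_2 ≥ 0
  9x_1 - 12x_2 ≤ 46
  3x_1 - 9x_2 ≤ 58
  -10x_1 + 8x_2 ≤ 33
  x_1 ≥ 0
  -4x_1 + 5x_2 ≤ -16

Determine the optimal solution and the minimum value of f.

Feasible corners and f = 9x_1 - x_2:
  (14/3, 0) → f = 42
  (242/53, 24/53) → f = 2154/53
  (4, 0) → f = 36

x_1 = 4, x_2 = 0, minimum f = 36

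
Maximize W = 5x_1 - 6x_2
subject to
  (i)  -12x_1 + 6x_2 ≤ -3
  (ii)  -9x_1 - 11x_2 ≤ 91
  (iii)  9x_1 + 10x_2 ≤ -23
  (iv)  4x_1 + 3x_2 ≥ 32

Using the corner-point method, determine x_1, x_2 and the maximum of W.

x_1 = 73, x_2 = -68, maximum W = 773

Corner points and W = 5x_1 - 6x_2:
  (73, -68) → W = 773
  (625/17, -652/17) → W = 7037/17
  (389/13, -380/13) → W = 325

The optimum lies where -9x_1 - 11x_2 = 91 and 9x_1 + 10x_2 = -23.
Solving simultaneously gives x_1 = 73, x_2 = -68.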